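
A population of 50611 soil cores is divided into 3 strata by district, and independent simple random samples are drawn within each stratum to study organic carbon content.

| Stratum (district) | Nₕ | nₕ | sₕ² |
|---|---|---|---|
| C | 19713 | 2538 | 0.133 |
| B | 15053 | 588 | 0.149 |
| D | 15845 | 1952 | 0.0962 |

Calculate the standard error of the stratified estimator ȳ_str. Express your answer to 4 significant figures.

0.005719

Var(ȳ_str) = Σₕ Wₕ²(1 − fₕ)sₕ²/nₕ with Wₕ = Nₕ/N, N = 50611.
C: Wₕ = 0.38950031; term = 0.38950031²·(1 − 0.12874753)·0.133/2538 = 6.9265928 × 10^-6.
B: Wₕ = 0.29742546; term = 0.29742546²·(1 − 0.03906198)·0.149/588 = 2.1540739 × 10^-5.
D: Wₕ = 0.31307423; term = 0.31307423²·(1 − 0.12319344)·0.0962/1952 = 4.2353929 × 10^-6.
Sum = 3.2702725 × 10^-5.
SE = √(3.2702725 × 10^-5) = 0.005719.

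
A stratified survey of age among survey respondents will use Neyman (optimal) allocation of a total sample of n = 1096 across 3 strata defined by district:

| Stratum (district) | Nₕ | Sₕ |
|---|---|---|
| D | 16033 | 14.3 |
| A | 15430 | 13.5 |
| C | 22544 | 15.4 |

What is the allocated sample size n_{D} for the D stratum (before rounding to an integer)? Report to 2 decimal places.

Neyman allocation: nₕ = n·NₕSₕ / Σⱼ NⱼSⱼ.
Σ NⱼSⱼ = 16033·14.3 + 15430·13.5 + 22544·15.4 = 784754.5.
n_{D} = 1096·16033·14.3 / 784754.5 = 320.20.

320.20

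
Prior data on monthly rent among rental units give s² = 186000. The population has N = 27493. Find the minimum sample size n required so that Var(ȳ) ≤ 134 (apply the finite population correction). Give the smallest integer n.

Without fpc, n₀ = s²/D = 186000/134 = 1388.0597.
With fpc, (1 − n/N)·s²/n ≤ D requires n ≥ n₀/(1 + n₀/N) = 1388.0597/(1 + 1388.0597/27493) = 1321.3478.
Rounding up, n = 1322.

1322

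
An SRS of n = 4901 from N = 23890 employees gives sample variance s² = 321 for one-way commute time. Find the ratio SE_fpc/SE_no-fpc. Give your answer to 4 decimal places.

f = n/N = 4901/23890 = 0.20514860.
SE_no-fpc = √(s²/n) = 0.2559235; SE_fpc = √((1−f)s²/n) = 0.22816716.
Ratio = √(1−f) = 0.89154439.

0.8915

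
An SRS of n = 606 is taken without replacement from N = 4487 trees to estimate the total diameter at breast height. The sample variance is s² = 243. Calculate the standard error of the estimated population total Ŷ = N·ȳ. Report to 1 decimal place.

Var(Ŷ) = N²·Var(ȳ) = N²·(1 − n/N)·s²/n.
f = 606/4487 = 0.13505683; Var(ȳ) = 0.86494317·243/606 = 0.34683365.
Var(Ŷ) = 4487² · 0.34683365 = 6.9828605 × 10^6.
SE(Ŷ) = √(6.9828605 × 10^6) = 2642.5.

2642.5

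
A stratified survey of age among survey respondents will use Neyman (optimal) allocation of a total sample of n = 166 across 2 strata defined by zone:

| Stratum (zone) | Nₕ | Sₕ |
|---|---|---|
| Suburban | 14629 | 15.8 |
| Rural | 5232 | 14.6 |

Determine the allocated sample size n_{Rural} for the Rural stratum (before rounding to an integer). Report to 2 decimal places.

41.23

Neyman allocation: nₕ = n·NₕSₕ / Σⱼ NⱼSⱼ.
Σ NⱼSⱼ = 14629·15.8 + 5232·14.6 = 307525.4.
n_{Rural} = 166·5232·14.6 / 307525.4 = 41.23.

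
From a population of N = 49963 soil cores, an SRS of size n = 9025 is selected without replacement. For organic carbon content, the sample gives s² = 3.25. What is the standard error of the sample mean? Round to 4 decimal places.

Under SRS without replacement, Var(ȳ) = (1 − f)·s²/n with f = n/N = 9025/49963 = 0.18063367.
Var(ȳ) = (1 − 0.18063367)·3.25/9025 = 0.81936633·3.601108 × 10^-4 = 2.9506267 × 10^-4.
SE(ȳ) = √(2.9506267 × 10^-4) = 0.0172.

0.0172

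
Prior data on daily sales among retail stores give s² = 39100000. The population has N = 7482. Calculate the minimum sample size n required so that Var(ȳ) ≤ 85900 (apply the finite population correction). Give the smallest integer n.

Without fpc, n₀ = s²/D = 39100000/85900 = 455.1804.
With fpc, (1 − n/N)·s²/n ≤ D requires n ≥ n₀/(1 + n₀/N) = 455.1804/(1 + 455.1804/7482) = 429.0768.
Rounding up, n = 430.

430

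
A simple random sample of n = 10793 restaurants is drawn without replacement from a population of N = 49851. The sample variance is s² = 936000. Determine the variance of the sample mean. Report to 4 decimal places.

67.9469

Under SRS without replacement, Var(ȳ) = (1 − f)·s²/n with f = n/N = 10793/49851 = 0.21650519.
Var(ȳ) = (1 − 0.21650519)·936000/10793 = 0.78349481·86.722876 = 67.946924.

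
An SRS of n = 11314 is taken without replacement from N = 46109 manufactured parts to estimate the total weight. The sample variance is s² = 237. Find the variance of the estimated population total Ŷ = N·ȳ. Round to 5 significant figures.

Var(Ŷ) = N²·Var(ȳ) = N²·(1 − n/N)·s²/n.
f = 11314/46109 = 0.24537509; Var(ȳ) = 0.75462491·237/11314 = 0.015807504.
Var(Ŷ) = 46109² · 0.015807504 = 3.3607384 × 10^7.

3.3607 × 10^7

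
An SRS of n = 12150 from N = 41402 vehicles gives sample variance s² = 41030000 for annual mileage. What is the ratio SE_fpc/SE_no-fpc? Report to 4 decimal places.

0.8406

f = n/N = 12150/41402 = 0.29346408.
SE_no-fpc = √(s²/n) = 58.111571; SE_fpc = √((1−f)s²/n) = 48.846083.
Ratio = √(1−f) = 0.84055691.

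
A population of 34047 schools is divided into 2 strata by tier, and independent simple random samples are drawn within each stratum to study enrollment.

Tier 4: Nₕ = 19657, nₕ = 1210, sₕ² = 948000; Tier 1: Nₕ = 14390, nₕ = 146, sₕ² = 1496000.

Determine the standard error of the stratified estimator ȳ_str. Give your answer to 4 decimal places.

Var(ȳ_str) = Σₕ Wₕ²(1 − fₕ)sₕ²/nₕ with Wₕ = Nₕ/N, N = 34047.
Tier 4: Wₕ = 0.57734896; term = 0.57734896²·(1 − 0.06155568)·948000/1210 = 245.08021.
Tier 1: Wₕ = 0.42265104; term = 0.42265104²·(1 − 0.01014593)·1496000/146 = 1811.8148.
Sum = 2056.895.
SE = √(2056.895) = 45.3530.

45.3530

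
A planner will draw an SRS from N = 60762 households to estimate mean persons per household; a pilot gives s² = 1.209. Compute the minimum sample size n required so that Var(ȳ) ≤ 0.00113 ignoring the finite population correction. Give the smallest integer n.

Without fpc, n₀ = s²/D = 1.209/0.00113 = 1069.9115.
Rounding up, n = 1070.

1070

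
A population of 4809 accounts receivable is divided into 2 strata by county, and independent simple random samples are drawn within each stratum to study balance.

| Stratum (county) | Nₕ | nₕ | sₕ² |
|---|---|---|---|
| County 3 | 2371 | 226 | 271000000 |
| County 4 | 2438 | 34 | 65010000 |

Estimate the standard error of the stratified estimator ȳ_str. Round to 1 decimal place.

865.0

Var(ȳ_str) = Σₕ Wₕ²(1 − fₕ)sₕ²/nₕ with Wₕ = Nₕ/N, N = 4809.
County 3: Wₕ = 0.49303389; term = 0.49303389²·(1 − 0.09531843)·271000000/226 = 263700.01.
County 4: Wₕ = 0.50696611; term = 0.50696611²·(1 − 0.01394586)·65010000/34 = 484573.72.
Sum = 748273.73.
SE = √(748273.73) = 865.0.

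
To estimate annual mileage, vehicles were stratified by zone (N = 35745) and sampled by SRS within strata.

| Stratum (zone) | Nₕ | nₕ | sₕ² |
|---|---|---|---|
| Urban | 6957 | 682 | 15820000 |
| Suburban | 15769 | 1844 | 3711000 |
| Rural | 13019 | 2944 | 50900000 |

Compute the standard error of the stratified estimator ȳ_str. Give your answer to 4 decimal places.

53.9750

Var(ȳ_str) = Σₕ Wₕ²(1 − fₕ)sₕ²/nₕ with Wₕ = Nₕ/N, N = 35745.
Urban: Wₕ = 0.19462862; term = 0.19462862²·(1 − 0.09803076)·15820000/682 = 792.55103.
Suburban: Wₕ = 0.44115261; term = 0.44115261²·(1 − 0.11693830)·3711000/1844 = 345.85877.
Rural: Wₕ = 0.36421877; term = 0.36421877²·(1 − 0.22613104)·50900000/2944 = 1774.8925.
Sum = 2913.3023.
SE = √(2913.3023) = 53.9750.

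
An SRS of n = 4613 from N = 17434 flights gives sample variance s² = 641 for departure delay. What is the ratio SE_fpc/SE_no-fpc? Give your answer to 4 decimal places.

f = n/N = 4613/17434 = 0.26459791.
SE_no-fpc = √(s²/n) = 0.37276685; SE_fpc = √((1−f)s²/n) = 0.31966841.
Ratio = √(1−f) = 0.85755588.

0.8576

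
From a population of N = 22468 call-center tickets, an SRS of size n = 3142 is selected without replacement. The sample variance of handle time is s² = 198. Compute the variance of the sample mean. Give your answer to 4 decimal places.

0.0542

Under SRS without replacement, Var(ȳ) = (1 − f)·s²/n with f = n/N = 3142/22468 = 0.13984333.
Var(ȳ) = (1 − 0.13984333)·198/3142 = 0.86015667·0.063017187 = 0.054204653.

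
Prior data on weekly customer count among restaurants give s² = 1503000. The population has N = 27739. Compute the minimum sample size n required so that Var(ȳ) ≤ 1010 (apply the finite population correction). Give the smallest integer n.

1413

Without fpc, n₀ = s²/D = 1503000/1010 = 1488.1188.
With fpc, (1 − n/N)·s²/n ≤ D requires n ≥ n₀/(1 + n₀/N) = 1488.1188/(1 + 1488.1188/27739) = 1412.3502.
Rounding up, n = 1413.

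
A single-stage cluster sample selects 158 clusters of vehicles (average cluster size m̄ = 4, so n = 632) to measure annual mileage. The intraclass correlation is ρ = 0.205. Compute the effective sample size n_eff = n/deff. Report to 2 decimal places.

deff = 1 + (4 − 1)·0.205 = 1 + 0.615 = 1.615.
n_eff = 632 / 1.615 = 391.33.

391.33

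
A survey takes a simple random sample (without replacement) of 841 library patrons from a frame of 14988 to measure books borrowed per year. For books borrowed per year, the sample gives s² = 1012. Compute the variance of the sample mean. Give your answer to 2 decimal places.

Under SRS without replacement, Var(ȳ) = (1 − f)·s²/n with f = n/N = 841/14988 = 0.05611156.
Var(ȳ) = (1 − 0.05611156)·1012/841 = 0.94388844·1.2033294 = 1.1358087.

1.14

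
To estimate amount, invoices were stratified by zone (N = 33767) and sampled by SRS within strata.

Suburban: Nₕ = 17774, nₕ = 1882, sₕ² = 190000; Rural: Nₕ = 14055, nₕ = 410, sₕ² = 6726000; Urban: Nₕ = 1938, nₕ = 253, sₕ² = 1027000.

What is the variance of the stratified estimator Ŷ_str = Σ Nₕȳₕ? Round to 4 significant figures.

Var(Ŷ_str) = Σₕ Nₕ²(1 − fₕ)sₕ²/nₕ.
Suburban: 17774²·(1 − 1882/17774)·190000/1882 = 2.8516598 × 10^10.
Rural: 14055²·(1 − 410/14055)·6726000/410 = 3.1461353 × 10^12.
Urban: 1938²·(1 − 253/1938)·1027000/253 = 1.3255728 × 10^10.
Sum = 3.1879076 × 10^12.

3.188 × 10^12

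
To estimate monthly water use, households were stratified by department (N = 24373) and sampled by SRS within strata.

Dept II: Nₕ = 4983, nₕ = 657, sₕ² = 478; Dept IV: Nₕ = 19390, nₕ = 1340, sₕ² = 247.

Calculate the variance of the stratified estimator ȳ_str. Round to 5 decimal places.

0.13500

Var(ȳ_str) = Σₕ Wₕ²(1 − fₕ)sₕ²/nₕ with Wₕ = Nₕ/N, N = 24373.
Dept II: Wₕ = 0.20444754; term = 0.20444754²·(1 − 0.13184828)·478/657 = 0.026401096.
Dept IV: Wₕ = 0.79555246; term = 0.79555246²·(1 − 0.06910779)·247/1340 = 0.10859984.
Sum = 0.13500094.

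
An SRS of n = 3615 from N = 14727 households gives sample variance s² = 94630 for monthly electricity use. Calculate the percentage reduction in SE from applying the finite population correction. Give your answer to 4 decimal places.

f = n/N = 3615/14727 = 0.24546751.
SE_no-fpc = √(s²/n) = 5.1163503; SE_fpc = √((1−f)s²/n) = 4.4442578.
Ratio = √(1−f) = 0.86863830. Reduction = 100·(1 − 0.86863830) = 13.1362%.

13.1362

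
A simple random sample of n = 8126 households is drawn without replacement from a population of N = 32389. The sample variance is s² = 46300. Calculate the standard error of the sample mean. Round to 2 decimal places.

Under SRS without replacement, Var(ȳ) = (1 − f)·s²/n with f = n/N = 8126/32389 = 0.25088765.
Var(ȳ) = (1 − 0.25088765)·46300/8126 = 0.74911235·5.6977603 = 4.2682626.
SE(ȳ) = √(4.2682626) = 2.07.

2.07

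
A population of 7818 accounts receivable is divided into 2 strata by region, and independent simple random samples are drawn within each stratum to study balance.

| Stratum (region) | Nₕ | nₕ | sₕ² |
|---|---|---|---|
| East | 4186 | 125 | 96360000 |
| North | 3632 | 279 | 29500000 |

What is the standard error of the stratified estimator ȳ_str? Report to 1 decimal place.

Var(ȳ_str) = Σₕ Wₕ²(1 − fₕ)sₕ²/nₕ with Wₕ = Nₕ/N, N = 7818.
East: Wₕ = 0.53543106; term = 0.53543106²·(1 − 0.02986144)·96360000/125 = 214401.42.
North: Wₕ = 0.46456894; term = 0.46456894²·(1 − 0.07681718)·29500000/279 = 21067.154.
Sum = 235468.57.
SE = √(235468.57) = 485.3.

485.3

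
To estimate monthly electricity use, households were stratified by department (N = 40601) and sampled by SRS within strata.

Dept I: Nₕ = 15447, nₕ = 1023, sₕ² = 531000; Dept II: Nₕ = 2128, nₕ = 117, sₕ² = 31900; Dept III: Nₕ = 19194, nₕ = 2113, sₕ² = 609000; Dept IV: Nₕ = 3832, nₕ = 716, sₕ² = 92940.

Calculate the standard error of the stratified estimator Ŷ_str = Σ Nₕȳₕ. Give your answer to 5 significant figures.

461370

Var(Ŷ_str) = Σₕ Nₕ²(1 − fₕ)sₕ²/nₕ.
Dept I: 15447²·(1 − 1023/15447)·531000/1023 = 1.1565083 × 10^11.
Dept II: 2128²·(1 − 117/2128)·31900/117 = 1.1667788 × 10^9.
Dept III: 19194²·(1 − 2113/19194)·609000/2113 = 9.4492335 × 10^10.
Dept IV: 3832²·(1 − 716/3832)·92940/716 = 1.5499318 × 10^9.
Sum = 2.1285988 × 10^11.
SE = √(2.1285988 × 10^11) = 461370.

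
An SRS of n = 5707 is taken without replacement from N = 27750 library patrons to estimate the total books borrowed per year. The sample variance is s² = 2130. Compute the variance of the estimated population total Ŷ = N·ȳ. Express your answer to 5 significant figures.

2.2830 × 10^8

Var(Ŷ) = N²·Var(ȳ) = N²·(1 − n/N)·s²/n.
f = 5707/27750 = 0.20565766; Var(ȳ) = 0.79434234·2130/5707 = 0.29646911.
Var(Ŷ) = 27750² · 0.29646911 = 2.2829974 × 10^8.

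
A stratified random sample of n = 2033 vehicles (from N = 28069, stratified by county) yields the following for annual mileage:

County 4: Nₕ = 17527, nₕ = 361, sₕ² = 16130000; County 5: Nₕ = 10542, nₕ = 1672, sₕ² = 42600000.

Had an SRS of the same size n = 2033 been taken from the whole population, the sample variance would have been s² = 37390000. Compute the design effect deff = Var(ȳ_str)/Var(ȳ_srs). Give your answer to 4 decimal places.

1.1775

Var(ȳ_str) = Σ Wₕ²(1−fₕ)sₕ²/nₕ with Wₕ = Nₕ/28069:
  County 4: (17527/28069)²·(1−361/17527)·16130000/361 = 17062.787
  County 5: (10542/28069)²·(1−1672/10542)·42600000/1672 = 3023.8906
  → Var(ȳ_str) = 20086.678.
Var(ȳ_srs) = (1 − 2033/28069)·37390000/2033 = 17059.465.
deff = 20086.678 / 17059.465 = 1.1775.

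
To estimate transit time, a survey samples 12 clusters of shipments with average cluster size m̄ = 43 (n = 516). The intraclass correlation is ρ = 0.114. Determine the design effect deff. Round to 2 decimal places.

5.79

deff = 1 + (43 − 1)·0.114 = 1 + 4.788 = 5.788.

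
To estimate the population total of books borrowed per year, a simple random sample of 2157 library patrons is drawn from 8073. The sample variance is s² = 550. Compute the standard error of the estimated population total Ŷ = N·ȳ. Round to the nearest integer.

Var(Ŷ) = N²·Var(ȳ) = N²·(1 − n/N)·s²/n.
f = 2157/8073 = 0.26718692; Var(ȳ) = 0.73281308·550/2157 = 0.18685544.
Var(Ŷ) = 8073² · 0.18685544 = 1.2177991 × 10^7.
SE(Ŷ) = √(1.2177991 × 10^7) = 3490.

3490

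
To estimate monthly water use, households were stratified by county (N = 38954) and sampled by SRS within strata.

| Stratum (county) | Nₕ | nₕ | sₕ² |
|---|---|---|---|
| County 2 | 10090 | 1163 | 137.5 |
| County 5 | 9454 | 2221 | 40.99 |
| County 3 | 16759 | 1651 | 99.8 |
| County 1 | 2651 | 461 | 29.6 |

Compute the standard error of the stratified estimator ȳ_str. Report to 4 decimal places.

0.1348

Var(ȳ_str) = Σₕ Wₕ²(1 − fₕ)sₕ²/nₕ with Wₕ = Nₕ/N, N = 38954.
County 2: Wₕ = 0.25902346; term = 0.25902346²·(1 − 0.11526264)·137.5/1163 = 0.0070180356.
County 5: Wₕ = 0.24269651; term = 0.24269651²·(1 − 0.23492702)·40.99/2221 = 8.3168583 × 10^-4.
County 3: Wₕ = 0.43022539; term = 0.43022539²·(1 − 0.09851423)·99.8/1651 = 0.010086359.
County 1: Wₕ = 0.06805463; term = 0.06805463²·(1 − 0.17389664)·29.6/461 = 2.4566343 × 10^-4.
Sum = 0.018181744.
SE = √(0.018181744) = 0.1348.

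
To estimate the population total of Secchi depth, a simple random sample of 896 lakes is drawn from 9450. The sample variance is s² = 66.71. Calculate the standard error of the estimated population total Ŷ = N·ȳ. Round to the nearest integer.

Var(Ŷ) = N²·Var(ȳ) = N²·(1 − n/N)·s²/n.
f = 896/9450 = 0.09481481; Var(ȳ) = 0.90518519·66.71/896 = 0.067393866.
Var(Ŷ) = 9450² · 0.067393866 = 6.0184407 × 10^6.
SE(Ŷ) = √(6.0184407 × 10^6) = 2453.

2453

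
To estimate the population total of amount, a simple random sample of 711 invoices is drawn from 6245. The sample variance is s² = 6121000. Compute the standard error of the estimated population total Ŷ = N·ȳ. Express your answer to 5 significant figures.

545460

Var(Ŷ) = N²·Var(ȳ) = N²·(1 − n/N)·s²/n.
f = 711/6245 = 0.11385108; Var(ȳ) = 0.88614892·6121000/711 = 7628.8573.
Var(Ŷ) = 6245² · 7628.8573 = 2.9752563 × 10^11.
SE(Ŷ) = √(2.9752563 × 10^11) = 545460.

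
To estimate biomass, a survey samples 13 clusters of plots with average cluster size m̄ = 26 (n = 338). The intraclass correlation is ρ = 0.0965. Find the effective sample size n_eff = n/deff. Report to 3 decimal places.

99.048

deff = 1 + (26 − 1)·0.0965 = 1 + 2.4125 = 3.4125.
n_eff = 338 / 3.4125 = 99.048.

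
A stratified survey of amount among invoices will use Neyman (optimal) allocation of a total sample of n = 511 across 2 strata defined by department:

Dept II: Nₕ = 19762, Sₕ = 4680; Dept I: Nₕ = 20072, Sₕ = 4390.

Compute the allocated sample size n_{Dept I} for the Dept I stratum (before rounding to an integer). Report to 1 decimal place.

Neyman allocation: nₕ = n·NₕSₕ / Σⱼ NⱼSⱼ.
Σ NⱼSⱼ = 19762·4680 + 20072·4390 = 1.8060224 × 10^8.
n_{Dept I} = 511·20072·4390 / (1.8060224 × 10^8) = 249.3.

249.3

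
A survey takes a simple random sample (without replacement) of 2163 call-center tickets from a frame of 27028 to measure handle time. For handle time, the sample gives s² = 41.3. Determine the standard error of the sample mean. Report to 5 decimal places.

Under SRS without replacement, Var(ȳ) = (1 − f)·s²/n with f = n/N = 2163/27028 = 0.08002812.
Var(ȳ) = (1 − 0.08002812)·41.3/2163 = 0.91997188·0.019093851 = 0.017565806.
SE(ȳ) = √(0.017565806) = 0.13254.

0.13254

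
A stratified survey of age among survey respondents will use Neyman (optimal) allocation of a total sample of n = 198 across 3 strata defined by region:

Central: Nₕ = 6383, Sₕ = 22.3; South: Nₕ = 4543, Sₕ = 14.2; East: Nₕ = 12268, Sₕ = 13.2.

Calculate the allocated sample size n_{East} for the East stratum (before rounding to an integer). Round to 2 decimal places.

86.94

Neyman allocation: nₕ = n·NₕSₕ / Σⱼ NⱼSⱼ.
Σ NⱼSⱼ = 6383·22.3 + 4543·14.2 + 12268·13.2 = 368789.1.
n_{East} = 198·12268·13.2 / 368789.1 = 86.94.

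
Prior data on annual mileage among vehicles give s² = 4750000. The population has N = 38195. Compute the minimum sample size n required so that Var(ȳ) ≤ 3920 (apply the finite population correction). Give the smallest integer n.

Without fpc, n₀ = s²/D = 4750000/3920 = 1211.7347.
With fpc, (1 − n/N)·s²/n ≤ D requires n ≥ n₀/(1 + n₀/N) = 1211.7347/(1 + 1211.7347/38195) = 1174.4745.
Rounding up, n = 1175.

1175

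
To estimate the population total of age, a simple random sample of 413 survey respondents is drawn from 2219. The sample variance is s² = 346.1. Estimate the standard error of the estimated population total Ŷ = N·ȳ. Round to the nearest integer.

Var(Ŷ) = N²·Var(ȳ) = N²·(1 − n/N)·s²/n.
f = 413/2219 = 0.18611987; Var(ȳ) = 0.81388013·346.1/413 = 0.68204337.
Var(Ŷ) = 2219² · 0.68204337 = 3.358355 × 10^6.
SE(Ŷ) = √(3.358355 × 10^6) = 1833.

1833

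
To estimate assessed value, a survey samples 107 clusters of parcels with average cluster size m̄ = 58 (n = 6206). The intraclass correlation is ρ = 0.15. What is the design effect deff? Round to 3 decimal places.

9.550

deff = 1 + (58 − 1)·0.15 = 1 + 8.55 = 9.55.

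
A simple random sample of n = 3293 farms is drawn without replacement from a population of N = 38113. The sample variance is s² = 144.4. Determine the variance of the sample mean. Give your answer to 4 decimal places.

Under SRS without replacement, Var(ȳ) = (1 − f)·s²/n with f = n/N = 3293/38113 = 0.08640097.
Var(ȳ) = (1 − 0.08640097)·144.4/3293 = 0.91359903·0.043850592 = 0.040061859.

0.0401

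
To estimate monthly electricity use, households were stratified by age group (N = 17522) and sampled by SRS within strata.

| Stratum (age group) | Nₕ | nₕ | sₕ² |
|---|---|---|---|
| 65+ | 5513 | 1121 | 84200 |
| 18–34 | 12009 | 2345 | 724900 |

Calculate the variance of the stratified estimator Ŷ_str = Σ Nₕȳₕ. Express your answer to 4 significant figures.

3.769 × 10^10

Var(Ŷ_str) = Σₕ Nₕ²(1 − fₕ)sₕ²/nₕ.
65+: 5513²·(1 − 1121/5513)·84200/1121 = 1.8186821 × 10^9.
18–34: 12009²·(1 − 2345/12009)·724900/2345 = 3.5875587 × 10^10.
Sum = 3.7694269 × 10^10.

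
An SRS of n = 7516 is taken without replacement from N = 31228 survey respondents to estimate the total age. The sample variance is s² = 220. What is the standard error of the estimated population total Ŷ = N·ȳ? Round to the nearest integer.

4656

Var(Ŷ) = N²·Var(ȳ) = N²·(1 − n/N)·s²/n.
f = 7516/31228 = 0.24068144; Var(ȳ) = 0.75931856·220/7516 = 0.022225929.
Var(Ŷ) = 31228² · 0.022225929 = 2.1674459 × 10^7.
SE(Ŷ) = √(2.1674459 × 10^7) = 4656.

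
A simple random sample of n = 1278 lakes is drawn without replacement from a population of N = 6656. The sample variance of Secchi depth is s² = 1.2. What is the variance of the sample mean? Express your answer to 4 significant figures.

Under SRS without replacement, Var(ȳ) = (1 − f)·s²/n with f = n/N = 1278/6656 = 0.19200721.
Var(ȳ) = (1 − 0.19200721)·1.2/1278 = 0.80799279·9.3896714 × 10^-4 = 7.5867867 × 10^-4.

7.587 × 10^-4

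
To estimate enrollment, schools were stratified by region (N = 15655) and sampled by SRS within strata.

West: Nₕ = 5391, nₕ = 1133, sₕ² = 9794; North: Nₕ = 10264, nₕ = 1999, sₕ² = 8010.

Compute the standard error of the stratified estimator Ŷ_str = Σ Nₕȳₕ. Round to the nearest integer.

Var(Ŷ_str) = Σₕ Nₕ²(1 − fₕ)sₕ²/nₕ.
West: 5391²·(1 − 1133/5391)·9794/1133 = 1.9842902 × 10^8.
North: 10264²·(1 − 1999/10264)·8010/1999 = 3.3992196 × 10^8.
Sum = 5.3835098 × 10^8.
SE = √(5.3835098 × 10^8) = 23202.

23202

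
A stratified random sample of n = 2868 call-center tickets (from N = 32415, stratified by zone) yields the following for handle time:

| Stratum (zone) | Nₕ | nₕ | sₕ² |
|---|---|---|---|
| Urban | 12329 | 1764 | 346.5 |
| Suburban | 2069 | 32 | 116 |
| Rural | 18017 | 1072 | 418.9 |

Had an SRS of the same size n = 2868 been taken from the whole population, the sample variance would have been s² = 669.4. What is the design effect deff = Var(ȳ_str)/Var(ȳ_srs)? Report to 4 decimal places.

0.7165

Var(ȳ_str) = Σ Wₕ²(1−fₕ)sₕ²/nₕ with Wₕ = Nₕ/32415:
  Urban: (12329/32415)²·(1−1764/12329)·346.5/1764 = 0.024350616
  Suburban: (2069/32415)²·(1−32/2069)·116/32 = 0.014540103
  Rural: (18017/32415)²·(1−1072/18017)·418.9/1072 = 0.11353966
  → Var(ȳ_str) = 0.15243038.
Var(ȳ_srs) = (1 − 2868/32415)·669.4/2868 = 0.21275214.
deff = 0.15243038 / 0.21275214 = 0.7165.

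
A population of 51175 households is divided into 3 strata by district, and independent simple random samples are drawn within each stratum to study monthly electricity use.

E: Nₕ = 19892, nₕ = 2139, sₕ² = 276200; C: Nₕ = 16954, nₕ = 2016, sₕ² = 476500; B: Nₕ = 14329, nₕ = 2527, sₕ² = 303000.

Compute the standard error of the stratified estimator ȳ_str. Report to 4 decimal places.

6.9291

Var(ȳ_str) = Σₕ Wₕ²(1 − fₕ)sₕ²/nₕ with Wₕ = Nₕ/N, N = 51175.
E: Wₕ = 0.38870542; term = 0.38870542²·(1 − 0.10753067)·276200/2139 = 17.411949.
C: Wₕ = 0.33129458; term = 0.33129458²·(1 − 0.11890999)·476500/2016 = 22.857109.
B: Wₕ = 0.28000000; term = 0.28000000²·(1 − 0.17635564)·303000/2527 = 7.7427133.
Sum = 48.011771.
SE = √(48.011771) = 6.9291.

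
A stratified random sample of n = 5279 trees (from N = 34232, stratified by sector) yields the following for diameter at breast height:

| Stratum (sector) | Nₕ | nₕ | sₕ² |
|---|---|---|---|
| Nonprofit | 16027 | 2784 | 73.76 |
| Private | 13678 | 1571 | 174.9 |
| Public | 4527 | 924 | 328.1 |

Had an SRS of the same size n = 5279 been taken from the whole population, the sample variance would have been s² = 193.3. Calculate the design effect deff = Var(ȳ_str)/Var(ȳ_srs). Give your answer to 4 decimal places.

0.8225

Var(ȳ_str) = Σ Wₕ²(1−fₕ)sₕ²/nₕ with Wₕ = Nₕ/34232:
  Nonprofit: (16027/34232)²·(1−2784/16027)·73.76/2784 = 0.0047987237
  Private: (13678/34232)²·(1−1571/13678)·174.9/1571 = 0.01573288
  Public: (4527/34232)²·(1−924/4527)·328.1/924 = 0.0049424749
  → Var(ȳ_str) = 0.025474079.
Var(ȳ_srs) = (1 − 5279/34232)·193.3/5279 = 0.03097002.
deff = 0.025474079 / 0.03097002 = 0.8225.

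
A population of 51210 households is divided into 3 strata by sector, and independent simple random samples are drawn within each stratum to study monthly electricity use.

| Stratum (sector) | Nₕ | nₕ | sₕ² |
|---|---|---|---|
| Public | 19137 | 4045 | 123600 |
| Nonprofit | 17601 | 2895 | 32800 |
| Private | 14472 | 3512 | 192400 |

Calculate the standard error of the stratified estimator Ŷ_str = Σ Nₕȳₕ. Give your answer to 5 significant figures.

142990

Var(Ŷ_str) = Σₕ Nₕ²(1 − fₕ)sₕ²/nₕ.
Public: 19137²·(1 − 4045/19137)·123600/4045 = 8.8251196 × 10^9.
Nonprofit: 17601²·(1 − 2895/17601)·32800/2895 = 2.9326294 × 10^9.
Private: 14472²·(1 − 3512/14472)·192400/3512 = 8.6893976 × 10^9.
Sum = 2.0447147 × 10^10.
SE = √(2.0447147 × 10^10) = 142990.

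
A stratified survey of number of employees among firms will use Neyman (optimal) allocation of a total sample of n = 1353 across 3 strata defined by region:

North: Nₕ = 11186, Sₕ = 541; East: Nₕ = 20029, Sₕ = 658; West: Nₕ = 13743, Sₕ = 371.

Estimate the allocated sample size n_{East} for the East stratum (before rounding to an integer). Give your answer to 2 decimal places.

Neyman allocation: nₕ = n·NₕSₕ / Σⱼ NⱼSⱼ.
Σ NⱼSⱼ = 11186·541 + 20029·658 + 13743·371 = 2.4329361 × 10^7.
n_{East} = 1353·20029·658 / (2.4329361 × 10^7) = 732.91.

732.91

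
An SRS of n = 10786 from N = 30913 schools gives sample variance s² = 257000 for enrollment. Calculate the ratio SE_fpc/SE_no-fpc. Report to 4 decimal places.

f = n/N = 10786/30913 = 0.34891470.
SE_no-fpc = √(s²/n) = 4.8813096; SE_fpc = √((1−f)s²/n) = 3.9387217.
Ratio = √(1−f) = 0.80689857.

0.8069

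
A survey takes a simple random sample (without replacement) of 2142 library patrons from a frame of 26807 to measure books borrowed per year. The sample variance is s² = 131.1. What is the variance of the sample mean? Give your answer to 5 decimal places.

Under SRS without replacement, Var(ȳ) = (1 − f)·s²/n with f = n/N = 2142/26807 = 0.07990450.
Var(ȳ) = (1 − 0.07990450)·131.1/2142 = 0.92009550·0.061204482 = 0.056313968.

0.05631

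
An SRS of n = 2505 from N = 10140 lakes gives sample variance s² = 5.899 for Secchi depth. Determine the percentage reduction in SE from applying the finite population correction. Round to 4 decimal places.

f = n/N = 2505/10140 = 0.24704142.
SE_no-fpc = √(s²/n) = 0.048527211; SE_fpc = √((1−f)s²/n) = 0.042108607.
Ratio = √(1−f) = 0.86773186. Reduction = 100·(1 − 0.86773186) = 13.2268%.

13.2268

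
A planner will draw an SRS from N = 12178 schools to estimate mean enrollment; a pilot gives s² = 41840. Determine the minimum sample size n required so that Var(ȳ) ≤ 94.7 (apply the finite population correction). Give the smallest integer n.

427

Without fpc, n₀ = s²/D = 41840/94.7 = 441.8163.
With fpc, (1 − n/N)·s²/n ≤ D requires n ≥ n₀/(1 + n₀/N) = 441.8163/(1 + 441.8163/12178) = 426.3484.
Rounding up, n = 427.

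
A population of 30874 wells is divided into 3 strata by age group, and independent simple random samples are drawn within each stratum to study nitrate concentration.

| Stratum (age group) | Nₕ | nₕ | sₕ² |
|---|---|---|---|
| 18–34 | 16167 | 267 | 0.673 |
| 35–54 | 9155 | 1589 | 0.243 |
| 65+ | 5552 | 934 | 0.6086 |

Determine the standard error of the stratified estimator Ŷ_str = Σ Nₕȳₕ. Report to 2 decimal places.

Var(Ŷ_str) = Σₕ Nₕ²(1 − fₕ)sₕ²/nₕ.
18–34: 16167²·(1 − 267/16167)·0.673/267 = 647933.4.
35–54: 9155²·(1 − 1589/9155)·0.243/1589 = 10592.709.
65+: 5552²·(1 − 934/5552)·0.6086/934 = 16706.615.
Sum = 675232.72.
SE = √(675232.72) = 821.73.

821.73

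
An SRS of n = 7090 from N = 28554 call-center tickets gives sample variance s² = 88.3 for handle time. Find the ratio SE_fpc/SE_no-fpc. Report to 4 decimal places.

f = n/N = 7090/28554 = 0.24830146.
SE_no-fpc = √(s²/n) = 0.11159821; SE_fpc = √((1−f)s²/n) = 0.096756263.
Ratio = √(1−f) = 0.86700550.

0.8670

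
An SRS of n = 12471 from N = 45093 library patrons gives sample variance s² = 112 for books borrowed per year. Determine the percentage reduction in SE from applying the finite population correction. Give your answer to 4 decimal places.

f = n/N = 12471/45093 = 0.27656177.
SE_no-fpc = √(s²/n) = 0.09476727; SE_fpc = √((1−f)s²/n) = 0.080604465.
Ratio = √(1−f) = 0.85055172. Reduction = 100·(1 − 0.85055172) = 14.9448%.

14.9448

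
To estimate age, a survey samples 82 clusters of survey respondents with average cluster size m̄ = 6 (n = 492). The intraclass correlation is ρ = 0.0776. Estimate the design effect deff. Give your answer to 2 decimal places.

deff = 1 + (6 − 1)·0.0776 = 1 + 0.388 = 1.388.

1.39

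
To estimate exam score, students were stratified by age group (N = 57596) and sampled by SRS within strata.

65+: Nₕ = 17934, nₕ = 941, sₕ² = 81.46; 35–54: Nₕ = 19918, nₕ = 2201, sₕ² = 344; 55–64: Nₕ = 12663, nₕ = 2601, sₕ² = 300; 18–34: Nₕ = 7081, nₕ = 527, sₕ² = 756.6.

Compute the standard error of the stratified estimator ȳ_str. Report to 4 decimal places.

Var(ȳ_str) = Σₕ Wₕ²(1 − fₕ)sₕ²/nₕ with Wₕ = Nₕ/N, N = 57596.
65+: Wₕ = 0.31137579; term = 0.31137579²·(1 − 0.05247017)·81.46/941 = 0.0079527505.
35–54: Wₕ = 0.34582263; term = 0.34582263²·(1 − 0.11050306)·344/2201 = 0.016626072.
55–64: Wₕ = 0.21985902; term = 0.21985902²·(1 − 0.20540156)·300/2601 = 0.0044301372.
18–34: Wₕ = 0.12294257; term = 0.12294257²·(1 − 0.07442452)·756.6/527 = 0.020085013.
Sum = 0.049093973.
SE = √(0.049093973) = 0.2216.

0.2216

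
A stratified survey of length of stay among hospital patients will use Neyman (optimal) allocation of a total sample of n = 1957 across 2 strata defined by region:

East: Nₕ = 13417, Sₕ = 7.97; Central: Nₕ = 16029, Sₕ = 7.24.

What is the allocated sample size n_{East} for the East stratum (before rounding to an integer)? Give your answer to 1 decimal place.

Neyman allocation: nₕ = n·NₕSₕ / Σⱼ NⱼSⱼ.
Σ NⱼSⱼ = 13417·7.97 + 16029·7.24 = 222983.45.
n_{East} = 1957·13417·7.97 / 222983.45 = 938.5.

938.5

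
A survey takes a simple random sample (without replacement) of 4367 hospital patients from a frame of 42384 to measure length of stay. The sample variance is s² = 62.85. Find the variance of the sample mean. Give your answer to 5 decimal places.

0.01291

Under SRS without replacement, Var(ȳ) = (1 − f)·s²/n with f = n/N = 4367/42384 = 0.10303416.
Var(ȳ) = (1 − 0.10303416)·62.85/4367 = 0.89696584·0.014392031 = 0.01290916.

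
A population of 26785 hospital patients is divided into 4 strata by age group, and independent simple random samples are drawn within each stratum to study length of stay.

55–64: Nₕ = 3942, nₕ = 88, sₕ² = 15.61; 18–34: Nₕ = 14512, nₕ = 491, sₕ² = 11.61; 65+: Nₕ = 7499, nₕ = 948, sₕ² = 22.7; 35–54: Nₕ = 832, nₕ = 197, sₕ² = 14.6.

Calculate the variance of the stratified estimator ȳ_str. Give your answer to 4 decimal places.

0.0122

Var(ȳ_str) = Σₕ Wₕ²(1 − fₕ)sₕ²/nₕ with Wₕ = Nₕ/N, N = 26785.
55–64: Wₕ = 0.14717192; term = 0.14717192²·(1 − 0.02232369)·15.61/88 = 0.0037563432.
18–34: Wₕ = 0.54179578; term = 0.54179578²·(1 − 0.03383407)·11.61/491 = 0.0067061565.
65+: Wₕ = 0.27997013; term = 0.27997013²·(1 − 0.12641686)·22.7/948 = 0.0016396274.
35–54: Wₕ = 0.03106216; term = 0.03106216²·(1 − 0.23677885)·14.6/197 = 5.4575834 × 10^-5.
Sum = 0.012156703.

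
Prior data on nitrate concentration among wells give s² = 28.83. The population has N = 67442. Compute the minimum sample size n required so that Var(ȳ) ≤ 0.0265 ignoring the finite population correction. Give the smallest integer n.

Without fpc, n₀ = s²/D = 28.83/0.0265 = 1087.9245.
Rounding up, n = 1088.

1088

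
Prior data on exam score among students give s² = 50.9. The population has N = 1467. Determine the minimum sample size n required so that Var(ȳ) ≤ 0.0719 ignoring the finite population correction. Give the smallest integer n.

Without fpc, n₀ = s²/D = 50.9/0.0719 = 707.9277.
Rounding up, n = 708.

708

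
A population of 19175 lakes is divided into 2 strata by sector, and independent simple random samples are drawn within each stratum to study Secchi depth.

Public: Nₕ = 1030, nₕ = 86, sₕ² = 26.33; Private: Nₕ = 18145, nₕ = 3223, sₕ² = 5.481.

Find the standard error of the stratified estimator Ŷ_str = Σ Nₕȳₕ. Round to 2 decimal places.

870.71

Var(Ŷ_str) = Σₕ Nₕ²(1 − fₕ)sₕ²/nₕ.
Public: 1030²·(1 − 86/1030)·26.33/86 = 297688.2.
Private: 18145²·(1 − 3223/18145)·5.481/3223 = 460451.09.
Sum = 758139.29.
SE = √(758139.29) = 870.71.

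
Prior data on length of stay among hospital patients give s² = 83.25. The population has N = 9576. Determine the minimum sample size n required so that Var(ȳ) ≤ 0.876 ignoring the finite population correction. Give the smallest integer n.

Without fpc, n₀ = s²/D = 83.25/0.876 = 95.0342.
Rounding up, n = 96.

96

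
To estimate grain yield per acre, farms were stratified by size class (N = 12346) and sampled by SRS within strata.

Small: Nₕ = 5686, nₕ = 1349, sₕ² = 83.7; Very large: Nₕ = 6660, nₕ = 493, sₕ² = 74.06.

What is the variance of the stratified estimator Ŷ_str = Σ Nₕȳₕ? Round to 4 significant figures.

Var(Ŷ_str) = Σₕ Nₕ²(1 − fₕ)sₕ²/nₕ.
Small: 5686²·(1 − 1349/5686)·83.7/1349 = 1.5300647 × 10^6.
Very large: 6660²·(1 − 493/6660)·74.06/493 = 6.1699972 × 10^6.
Sum = 7.7000619 × 10^6.

7.700 × 10^6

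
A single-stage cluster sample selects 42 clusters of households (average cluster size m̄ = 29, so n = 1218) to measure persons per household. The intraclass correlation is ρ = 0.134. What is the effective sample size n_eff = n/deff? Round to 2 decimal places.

deff = 1 + (29 − 1)·0.134 = 1 + 3.752 = 4.752.
n_eff = 1218 / 4.752 = 256.31.

256.31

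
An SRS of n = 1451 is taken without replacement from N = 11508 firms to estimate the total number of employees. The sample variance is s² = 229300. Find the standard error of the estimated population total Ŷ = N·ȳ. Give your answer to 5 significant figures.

135240

Var(Ŷ) = N²·Var(ȳ) = N²·(1 − n/N)·s²/n.
f = 1451/11508 = 0.12608620; Var(ȳ) = 0.87391380·229300/1451 = 138.10368.
Var(Ŷ) = 11508² · 138.10368 = 1.8289632 × 10^10.
SE(Ŷ) = √(1.8289632 × 10^10) = 135240.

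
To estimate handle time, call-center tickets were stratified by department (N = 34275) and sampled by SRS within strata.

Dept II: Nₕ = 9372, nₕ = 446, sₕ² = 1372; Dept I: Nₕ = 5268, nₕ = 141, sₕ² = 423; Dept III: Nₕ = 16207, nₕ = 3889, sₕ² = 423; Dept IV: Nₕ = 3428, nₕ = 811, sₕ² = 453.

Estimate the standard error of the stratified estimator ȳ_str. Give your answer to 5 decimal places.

Var(ȳ_str) = Σₕ Wₕ²(1 − fₕ)sₕ²/nₕ with Wₕ = Nₕ/N, N = 34275.
Dept II: Wₕ = 0.27343545; term = 0.27343545²·(1 − 0.04758856)·1372/446 = 0.21905516.
Dept I: Wₕ = 0.15369803; term = 0.15369803²·(1 − 0.02676538)·423/141 = 0.068972412.
Dept III: Wₕ = 0.47285193; term = 0.47285193²·(1 − 0.23995804)·423/3889 = 0.01848376.
Dept IV: Wₕ = 0.10001459; term = 0.10001459²·(1 − 0.23658110)·453/811 = 0.0042654706.
Sum = 0.3107768.
SE = √(0.3107768) = 0.55747.

0.55747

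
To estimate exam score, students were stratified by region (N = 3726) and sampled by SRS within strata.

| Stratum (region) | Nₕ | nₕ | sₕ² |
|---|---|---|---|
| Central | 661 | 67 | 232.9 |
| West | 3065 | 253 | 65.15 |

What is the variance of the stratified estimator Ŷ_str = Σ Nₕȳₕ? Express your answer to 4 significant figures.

Var(Ŷ_str) = Σₕ Nₕ²(1 − fₕ)sₕ²/nₕ.
Central: 661²·(1 − 67/661)·232.9/67 = 1.3648427 × 10^6.
West: 3065²·(1 − 253/3065)·65.15/253 = 2.219421 × 10^6.
Sum = 3.5842637 × 10^6.

3.584 × 10^6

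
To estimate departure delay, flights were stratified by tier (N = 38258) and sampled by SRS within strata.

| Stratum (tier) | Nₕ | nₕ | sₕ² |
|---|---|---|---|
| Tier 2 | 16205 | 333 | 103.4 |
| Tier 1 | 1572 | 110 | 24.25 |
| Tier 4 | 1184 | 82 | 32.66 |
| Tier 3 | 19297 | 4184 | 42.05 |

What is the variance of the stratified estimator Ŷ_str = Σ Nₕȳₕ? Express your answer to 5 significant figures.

8.3822 × 10^7

Var(Ŷ_str) = Σₕ Nₕ²(1 − fₕ)sₕ²/nₕ.
Tier 2: 16205²·(1 − 333/16205)·103.4/333 = 7.9865092 × 10^7.
Tier 1: 1572²·(1 − 110/1572)·24.25/110 = 506662.75.
Tier 4: 1184²·(1 − 82/1184)·32.66/82 = 519679.55.
Tier 3: 19297²·(1 − 4184/19297)·42.05/4184 = 2.9309932 × 10^6.
Sum = 8.3822428 × 10^7.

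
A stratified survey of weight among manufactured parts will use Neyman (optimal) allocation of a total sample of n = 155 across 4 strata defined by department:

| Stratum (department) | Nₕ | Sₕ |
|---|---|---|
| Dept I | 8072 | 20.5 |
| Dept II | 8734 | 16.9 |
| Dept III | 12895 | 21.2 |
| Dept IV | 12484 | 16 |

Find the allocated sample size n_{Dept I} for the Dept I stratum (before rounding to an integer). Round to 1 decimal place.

32.6

Neyman allocation: nₕ = n·NₕSₕ / Σⱼ NⱼSⱼ.
Σ NⱼSⱼ = 8072·20.5 + 8734·16.9 + 12895·21.2 + 12484·16 = 786198.6.
n_{Dept I} = 155·8072·20.5 / 786198.6 = 32.6.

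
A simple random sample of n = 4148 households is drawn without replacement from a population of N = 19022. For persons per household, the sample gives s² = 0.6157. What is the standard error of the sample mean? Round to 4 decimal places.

0.0108

Under SRS without replacement, Var(ȳ) = (1 − f)·s²/n with f = n/N = 4148/19022 = 0.21806330.
Var(ȳ) = (1 − 0.21806330)·0.6157/4148 = 0.78193670·1.4843298 × 10^-4 = 1.160652 × 10^-4.
SE(ȳ) = √(1.160652 × 10^-4) = 0.0108.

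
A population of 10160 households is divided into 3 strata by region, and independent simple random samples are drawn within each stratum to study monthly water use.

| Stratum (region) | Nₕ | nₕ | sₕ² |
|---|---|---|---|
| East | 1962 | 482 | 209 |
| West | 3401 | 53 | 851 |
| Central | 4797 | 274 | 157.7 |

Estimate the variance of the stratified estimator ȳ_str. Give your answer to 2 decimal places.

1.90

Var(ȳ_str) = Σₕ Wₕ²(1 − fₕ)sₕ²/nₕ with Wₕ = Nₕ/N, N = 10160.
East: Wₕ = 0.19311024; term = 0.19311024²·(1 − 0.24566769)·209/482 = 0.012197548.
West: Wₕ = 0.33474409; term = 0.33474409²·(1 − 0.01558365)·851/53 = 1.7711623.
Central: Wₕ = 0.47214567; term = 0.47214567²·(1 − 0.05711903)·157.7/274 = 0.12097344.
Sum = 1.9043333.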